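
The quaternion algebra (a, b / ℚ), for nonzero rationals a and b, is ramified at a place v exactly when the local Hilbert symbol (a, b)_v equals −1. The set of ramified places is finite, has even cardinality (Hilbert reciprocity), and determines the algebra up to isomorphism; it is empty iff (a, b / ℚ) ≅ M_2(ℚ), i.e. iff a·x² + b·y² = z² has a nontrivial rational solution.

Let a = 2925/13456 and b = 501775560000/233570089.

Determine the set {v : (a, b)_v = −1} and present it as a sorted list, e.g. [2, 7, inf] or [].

(a, b) ≡ (13, 429) mod (ℚ^×)²; places V = {2, 3, 5, 11, 13, 17, 19, 29, 31, ∞}.
(a,b)_3: α=2, u≡1; β=5, v≡2 (mod 3); (1|3)=+1, (2|3)=-1; sign (−1)^0·+1^5·-1^2 = +1.
(a,b)_5: α=2, u≡2; β=4, v≡4 (mod 5); (2|5)=-1, (4|5)=+1; sign (−1)^0·-1^4·+1^2 = +1.
(a,b)_∞: sgn(13)=+, sgn(429)=+, so +1.
(a,b)_13: α=1, u≡4; β=1, v≡2 (mod 13); (4|13)=+1, (2|13)=-1; sign (−1)^0·+1^1·-1^1 = -1.
(a,b)_31: α=0, u≡21; β=-2, v≡21 (mod 31); (21|31)=-1, (21|31)=-1; sign (−1)^0·-1^-2·-1^0 = +1.
(a,b)_29: α=-2, u≡7; β=-2, v≡20 (mod 29); (7|29)=+1, (20|29)=+1; sign (−1)^0·+1^-2·+1^-2 = +1.
(a,b)_11: α=0, u≡7; β=1, v≡10 (mod 11); (7|11)=-1, (10|11)=-1; sign (−1)^0·-1^1·-1^0 = -1.
(a,b)_2: α=-4, β=6; u≡5, v≡5 (mod 8); ε(u)ε(v)=0·0, αω(v)=-4·1, βω(u)=6·1; sum ≡ 0  ⇒  +1.
(a,b)_17: α=0, u≡2; β=-2, v≡16 (mod 17); (2|17)=+1, (16|17)=+1; sign (−1)^0·+1^-2·+1^0 = +1.
(a,b)_19: α=0, u≡14; β=2, v≡6 (mod 19); (14|19)=-1, (6|19)=+1; sign (−1)^0·-1^2·+1^0 = +1.
Ram(13, 429) = {11, 13}; no ℚ_11-point on the conic.

[11, 13]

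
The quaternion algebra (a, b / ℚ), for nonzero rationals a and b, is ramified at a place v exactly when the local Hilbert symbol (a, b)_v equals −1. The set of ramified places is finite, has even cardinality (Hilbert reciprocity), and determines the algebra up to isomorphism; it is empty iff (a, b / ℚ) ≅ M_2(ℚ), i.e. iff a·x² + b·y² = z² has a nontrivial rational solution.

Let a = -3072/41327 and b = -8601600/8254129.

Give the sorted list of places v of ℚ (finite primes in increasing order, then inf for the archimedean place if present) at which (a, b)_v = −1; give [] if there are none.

[2, 7, 13, inf]

(a, b) ≡ (-429, -21) mod (ℚ^×)²; places V = {2, 3, 5, 7, 11, 13, 17, ∞}.
(a,b)_17: α=-2, u≡8; β=-2, v≡9 (mod 17); (8|17)=+1, (9|17)=+1; sign (−1)^0·+1^-2·+1^-2 = +1.
(a,b)_7: α=0, u≡6; β=1, v≡4 (mod 7); (6|7)=-1, (4|7)=+1; sign (−1)^0·-1^1·+1^0 = -1.
(a,b)_∞: sgn(-429)=−, sgn(-21)=−, so -1.
(a,b)_5: α=0, u≡4; β=2, v≡4 (mod 5); (4|5)=+1, (4|5)=+1; sign (−1)^0·+1^2·+1^0 = +1.
(a,b)_11: α=-1, u≡5; β=0, v≡1 (mod 11); (5|11)=+1, (1|11)=+1; sign (−1)^0·+1^0·+1^-1 = +1.
(a,b)_3: α=1, u≡1; β=1, v≡2 (mod 3); (1|3)=+1, (2|3)=-1; sign (−1)^1·+1^1·-1^1 = +1.
(a,b)_2: α=10, β=14; u≡3, v≡3 (mod 8); ε(u)ε(v)=1·1, αω(v)=10·1, βω(u)=14·1; sum ≡ 1  ⇒  -1.
(a,b)_13: α=-1, u≡5; β=-4, v≡2 (mod 13); (5|13)=-1, (2|13)=-1; sign (−1)^0·-1^-4·-1^-1 = -1.
|Ram(-429, -21)| = 4, even; anisotropic at {2, 7, 13, ∞}.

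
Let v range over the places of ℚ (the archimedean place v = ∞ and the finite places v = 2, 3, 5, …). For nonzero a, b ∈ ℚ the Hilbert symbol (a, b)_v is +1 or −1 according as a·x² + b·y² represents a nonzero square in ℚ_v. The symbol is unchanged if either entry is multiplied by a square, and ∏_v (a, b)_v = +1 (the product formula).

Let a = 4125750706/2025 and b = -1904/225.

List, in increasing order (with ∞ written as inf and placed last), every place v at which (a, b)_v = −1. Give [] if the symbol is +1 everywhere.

[7, 11, 17, 19]

Mod squares: a ≡ 291346, b ≡ -119. Check v ∈ {∞, 2, 3, 5, 7, 11, 17, 19, 41}.
v=41: a=41^1·(≡13), b=41^0·(≡36) mod 41; (13|41)=-1, (36|41)=+1; (−1)^{1·0·20}·(-1)^0·(+1)^1 = +1.
v=17: a=17^3·(≡15), b=17^1·(≡6) mod 17; (15|17)=+1, (6|17)=-1; (−1)^{3·1·8}·(+1)^1·(-1)^3 = -1.
v=5: a=5^-2·(≡1), b=5^-2·(≡4) mod 5; (1|5)=+1, (4|5)=+1; (−1)^{-2·-2·2}·(+1)^-2·(+1)^-2 = +1.
v=7: a=7^2·(≡6), b=7^1·(≡1) mod 7; (6|7)=-1, (1|7)=+1; (−1)^{2·1·3}·(-1)^1·(+1)^2 = -1.
v=11: a=11^1·(≡3), b=11^0·(≡2) mod 11; (3|11)=+1, (2|11)=-1; (−1)^{1·0·5}·(+1)^0·(-1)^1 = -1.
v=∞: 291346 > 0 and -119 < 0  ⇒  (a,b)_∞ = +1.
v=2: v_2(a)=1, v_2(b)=4; units ≡ 1, 1 (mod 8); ε·ε+αω+βω = 0·0+1·0+4·0 ≡ 0  ⇒  (a,b)_2 = +1.
v=3: a=3^-4·(≡1), b=3^-2·(≡1) mod 3; (1|3)=+1, (1|3)=+1; (−1)^{-4·-2·1}·(+1)^-2·(+1)^-4 = +1.
v=19: a=19^1·(≡4), b=19^0·(≡14) mod 19; (4|19)=+1, (14|19)=-1; (−1)^{1·0·9}·(+1)^0·(-1)^1 = -1.
(291346, -119 / ℚ) ramifies at {7, 11, 17, 19}: a division algebra.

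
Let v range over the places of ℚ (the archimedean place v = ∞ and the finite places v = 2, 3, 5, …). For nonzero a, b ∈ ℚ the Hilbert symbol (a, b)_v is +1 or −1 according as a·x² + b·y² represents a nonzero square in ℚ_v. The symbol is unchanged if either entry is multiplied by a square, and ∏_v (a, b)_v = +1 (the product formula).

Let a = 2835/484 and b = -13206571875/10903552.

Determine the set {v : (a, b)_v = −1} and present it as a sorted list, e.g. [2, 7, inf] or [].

Mod squares: a ≡ 35, b ≡ -770. Check v ∈ {∞, 2, 3, 5, 7, 11, 37}.
v=3: a=3^4·(≡2), b=3^2·(≡1) mod 3; (2|3)=-1, (1|3)=+1; (−1)^{4·2·1}·(-1)^2·(+1)^4 = +1.
v=37: a=37^0·(≡20), b=37^2·(≡28) mod 37; (20|37)=-1, (28|37)=+1; (−1)^{0·2·18}·(-1)^2·(+1)^0 = +1.
v=5: a=5^1·(≡3), b=5^5·(≡1) mod 5; (3|5)=-1, (1|5)=+1; (−1)^{1·5·2}·(-1)^5·(+1)^1 = -1.
v=2: v_2(a)=-2, v_2(b)=-13; units ≡ 3, 7 (mod 8); ε·ε+αω+βω = 1·1+-2·0+-13·1 ≡ 0  ⇒  (a,b)_2 = +1.
v=7: a=7^1·(≡6), b=7^3·(≡2) mod 7; (6|7)=-1, (2|7)=+1; (−1)^{1·3·3}·(-1)^3·(+1)^1 = +1.
v=∞: 35 > 0 and -770 < 0  ⇒  (a,b)_∞ = +1.
v=11: a=11^-2·(≡2), b=11^-3·(≡8) mod 11; (2|11)=-1, (8|11)=-1; (−1)^{-2·-3·5}·(-1)^-3·(-1)^-2 = -1.
(35, -770 / ℚ) ramifies at {5, 11}: a division algebra.

[5, 11]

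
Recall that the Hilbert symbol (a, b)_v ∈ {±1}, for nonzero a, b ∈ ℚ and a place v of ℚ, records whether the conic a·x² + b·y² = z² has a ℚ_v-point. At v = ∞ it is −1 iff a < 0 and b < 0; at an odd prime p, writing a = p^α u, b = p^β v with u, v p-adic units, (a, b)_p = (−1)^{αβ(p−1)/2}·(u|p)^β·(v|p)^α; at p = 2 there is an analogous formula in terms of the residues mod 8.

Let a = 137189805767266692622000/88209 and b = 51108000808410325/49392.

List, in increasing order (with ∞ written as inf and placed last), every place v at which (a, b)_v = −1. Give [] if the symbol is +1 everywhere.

Mod squares: a ≡ 37555, b ≡ 91. Check v ∈ {∞, 2, 3, 5, 7, 11, 13, 17, 29, 31, 37}.
v=∞: 37555 > 0 and 91 > 0  ⇒  (a,b)_∞ = +1.
v=11: a=11^-2·(≡9), b=11^0·(≡5) mod 11; (9|11)=+1, (5|11)=+1; (−1)^{-2·0·5}·(+1)^0·(+1)^-2 = +1.
v=29: a=29^3·(≡27), b=29^4·(≡1) mod 29; (27|29)=-1, (1|29)=+1; (−1)^{3·4·14}·(-1)^4·(+1)^3 = +1.
v=17: a=17^2·(≡8), b=17^0·(≡10) mod 17; (8|17)=+1, (10|17)=-1; (−1)^{2·0·8}·(+1)^0·(-1)^2 = +1.
v=3: a=3^-6·(≡1), b=3^-2·(≡1) mod 3; (1|3)=+1, (1|3)=+1; (−1)^{-6·-2·1}·(+1)^-2·(+1)^-6 = +1.
v=7: a=7^1·(≡3), b=7^-3·(≡6) mod 7; (3|7)=-1, (6|7)=-1; (−1)^{1·-3·3}·(-1)^-3·(-1)^1 = -1.
v=13: a=13^4·(≡7), b=13^3·(≡5) mod 13; (7|13)=-1, (5|13)=-1; (−1)^{4·3·6}·(-1)^3·(-1)^4 = -1.
v=37: a=37^3·(≡12), b=37^2·(≡24) mod 37; (12|37)=+1, (24|37)=-1; (−1)^{3·2·18}·(+1)^2·(-1)^3 = -1.
v=31: a=31^2·(≡14), b=31^2·(≡17) mod 31; (14|31)=+1, (17|31)=-1; (−1)^{2·2·15}·(+1)^2·(-1)^2 = +1.
v=5: a=5^3·(≡4), b=5^2·(≡4) mod 5; (4|5)=+1, (4|5)=+1; (−1)^{3·2·2}·(+1)^2·(+1)^3 = +1.
v=2: v_2(a)=4, v_2(b)=-4; units ≡ 3, 3 (mod 8); ε·ε+αω+βω = 1·1+4·1+-4·1 ≡ 1  ⇒  (a,b)_2 = -1.
|Ram(37555, 91)| = 4, even; anisotropic at {2, 7, 13, 37}.

[2, 7, 13, 37]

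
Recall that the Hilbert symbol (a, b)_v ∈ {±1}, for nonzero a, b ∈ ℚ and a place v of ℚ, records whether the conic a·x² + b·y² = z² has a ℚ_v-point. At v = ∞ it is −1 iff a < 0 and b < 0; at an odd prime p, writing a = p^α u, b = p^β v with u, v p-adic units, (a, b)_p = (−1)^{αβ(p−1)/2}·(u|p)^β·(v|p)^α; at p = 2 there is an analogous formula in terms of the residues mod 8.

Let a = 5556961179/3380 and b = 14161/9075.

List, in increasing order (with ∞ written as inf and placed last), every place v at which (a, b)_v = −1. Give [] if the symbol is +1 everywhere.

[2, 3, 5, 7, 19, 29]

Mod squares: a ≡ 57855, b ≡ 3. Check v ∈ {∞, 2, 3, 5, 7, 11, 13, 17, 19, 29}.
v=29: a=29^1·(≡16), b=29^0·(≡10) mod 29; (16|29)=+1, (10|29)=-1; (−1)^{1·0·14}·(+1)^0·(-1)^1 = -1.
v=∞: 57855 > 0 and 3 > 0  ⇒  (a,b)_∞ = +1.
v=11: a=11^2·(≡8), b=11^-2·(≡9) mod 11; (8|11)=-1, (9|11)=+1; (−1)^{2·-2·5}·(-1)^-2·(+1)^2 = +1.
v=7: a=7^3·(≡6), b=7^2·(≡3) mod 7; (6|7)=-1, (3|7)=-1; (−1)^{3·2·3}·(-1)^2·(-1)^3 = -1.
v=17: a=17^0·(≡15), b=17^2·(≡12) mod 17; (15|17)=+1, (12|17)=-1; (−1)^{0·2·8}·(+1)^2·(-1)^0 = +1.
v=3: a=3^5·(≡1), b=3^-1·(≡1) mod 3; (1|3)=+1, (1|3)=+1; (−1)^{5·-1·1}·(+1)^-1·(+1)^5 = -1.
v=2: v_2(a)=-2, v_2(b)=0; units ≡ 7, 3 (mod 8); ε·ε+αω+βω = 1·1+-2·1+0·0 ≡ 1  ⇒  (a,b)_2 = -1.
v=5: a=5^-1·(≡4), b=5^-2·(≡2) mod 5; (4|5)=+1, (2|5)=-1; (−1)^{-1·-2·2}·(+1)^-2·(-1)^-1 = -1.
v=13: a=13^-2·(≡6), b=13^0·(≡4) mod 13; (6|13)=-1, (4|13)=+1; (−1)^{-2·0·6}·(-1)^0·(+1)^-2 = +1.
v=19: a=19^1·(≡7), b=19^0·(≡10) mod 19; (7|19)=+1, (10|19)=-1; (−1)^{1·0·9}·(+1)^0·(-1)^1 = -1.
(57855, 3 / ℚ) ramifies at {2, 3, 5, 7, 19, 29}: a division algebra.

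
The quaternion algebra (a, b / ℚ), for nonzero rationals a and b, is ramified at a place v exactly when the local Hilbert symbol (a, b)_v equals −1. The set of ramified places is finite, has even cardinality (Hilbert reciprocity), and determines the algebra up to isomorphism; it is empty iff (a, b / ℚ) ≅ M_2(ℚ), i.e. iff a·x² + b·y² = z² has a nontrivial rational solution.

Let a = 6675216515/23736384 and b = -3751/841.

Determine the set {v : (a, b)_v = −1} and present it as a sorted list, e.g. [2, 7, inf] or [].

[11, 23]

(a, b) ≡ (24035, -31) mod (ℚ^×)²; places V = {2, 3, 5, 7, 11, 17, 19, 23, 29, 31, ∞}.
(a,b)_∞: sgn(24035)=+, sgn(-31)=−, so +1.
(a,b)_23: α=1, u≡14; β=0, v≡14 (mod 23); (14|23)=-1, (14|23)=-1; sign (−1)^0·-1^0·-1^1 = -1.
(a,b)_11: α=1, u≡7; β=2, v≡7 (mod 11); (7|11)=-1, (7|11)=-1; sign (−1)^0·-1^2·-1^1 = -1.
(a,b)_2: α=-6, β=0; u≡3, v≡1 (mod 8); ε(u)ε(v)=1·0, αω(v)=-6·0, βω(u)=0·1; sum ≡ 0  ⇒  +1.
(a,b)_7: α=-2, u≡1; β=0, v≡1 (mod 7); (1|7)=+1, (1|7)=+1; sign (−1)^0·+1^0·+1^-2 = +1.
(a,b)_31: α=2, u≡4; β=1, v≡24 (mod 31); (4|31)=+1, (24|31)=-1; sign (−1)^0·+1^1·-1^2 = +1.
(a,b)_5: α=1, u≡2; β=0, v≡4 (mod 5); (2|5)=-1, (4|5)=+1; sign (−1)^0·-1^0·+1^1 = +1.
(a,b)_19: α=1, u≡4; β=0, v≡6 (mod 19); (4|19)=+1, (6|19)=+1; sign (−1)^0·+1^0·+1^1 = +1.
(a,b)_29: α=-2, u≡20; β=-2, v≡19 (mod 29); (20|29)=+1, (19|29)=-1; sign (−1)^0·+1^-2·-1^-2 = +1.
(a,b)_17: α=2, u≡5; β=0, v≡5 (mod 17); (5|17)=-1, (5|17)=-1; sign (−1)^0·-1^0·-1^2 = +1.
(a,b)_3: α=-2, u≡2; β=0, v≡2 (mod 3); (2|3)=-1, (2|3)=-1; sign (−1)^0·-1^0·-1^-2 = +1.
|Ram(24035, -31)| = 2, even; anisotropic at {11, 23}.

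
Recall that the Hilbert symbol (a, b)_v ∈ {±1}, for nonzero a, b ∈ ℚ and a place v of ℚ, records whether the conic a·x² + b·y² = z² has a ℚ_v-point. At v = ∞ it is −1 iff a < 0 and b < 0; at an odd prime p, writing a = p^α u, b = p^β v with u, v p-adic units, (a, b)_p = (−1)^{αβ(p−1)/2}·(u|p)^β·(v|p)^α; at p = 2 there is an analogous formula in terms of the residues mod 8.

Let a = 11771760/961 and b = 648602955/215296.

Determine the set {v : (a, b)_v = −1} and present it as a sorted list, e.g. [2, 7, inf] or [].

(a, b) ≡ (15015, 12155) mod (ℚ^×)²; places V = {2, 3, 5, 7, 11, 13, 17, 29, 31, ∞}.
(a,b)_11: α=1, u≡9; β=3, v≡4 (mod 11); (9|11)=+1, (4|11)=+1; sign (−1)^1·+1^3·+1^1 = -1.
(a,b)_3: α=1, u≡1; β=2, v≡2 (mod 3); (1|3)=+1, (2|3)=-1; sign (−1)^0·+1^2·-1^1 = -1.
(a,b)_7: α=3, u≡3; β=2, v≡3 (mod 7); (3|7)=-1, (3|7)=-1; sign (−1)^0·-1^2·-1^3 = -1.
(a,b)_∞: sgn(15015)=+, sgn(12155)=+, so +1.
(a,b)_31: α=-2, u≡6; β=0, v≡30 (mod 31); (6|31)=-1, (30|31)=-1; sign (−1)^0·-1^0·-1^-2 = +1.
(a,b)_5: α=1, u≡2; β=1, v≡1 (mod 5); (2|5)=-1, (1|5)=+1; sign (−1)^0·-1^1·+1^1 = -1.
(a,b)_13: α=1, u≡8; β=1, v≡10 (mod 13); (8|13)=-1, (10|13)=+1; sign (−1)^0·-1^1·+1^1 = -1.
(a,b)_29: α=0, u≡20; β=-2, v≡5 (mod 29); (20|29)=+1, (5|29)=+1; sign (−1)^0·+1^-2·+1^0 = +1.
(a,b)_2: α=4, β=-8; u≡7, v≡3 (mod 8); ε(u)ε(v)=1·1, αω(v)=4·1, βω(u)=-8·0; sum ≡ 1  ⇒  -1.
(a,b)_17: α=0, u≡16; β=1, v≡4 (mod 17); (16|17)=+1, (4|17)=+1; sign (−1)^0·+1^1·+1^0 = +1.
Ram(15015, 12155) = {2, 3, 5, 7, 11, 13}; no ℚ_2-point on the conic.

[2, 3, 5, 7, 11, 13]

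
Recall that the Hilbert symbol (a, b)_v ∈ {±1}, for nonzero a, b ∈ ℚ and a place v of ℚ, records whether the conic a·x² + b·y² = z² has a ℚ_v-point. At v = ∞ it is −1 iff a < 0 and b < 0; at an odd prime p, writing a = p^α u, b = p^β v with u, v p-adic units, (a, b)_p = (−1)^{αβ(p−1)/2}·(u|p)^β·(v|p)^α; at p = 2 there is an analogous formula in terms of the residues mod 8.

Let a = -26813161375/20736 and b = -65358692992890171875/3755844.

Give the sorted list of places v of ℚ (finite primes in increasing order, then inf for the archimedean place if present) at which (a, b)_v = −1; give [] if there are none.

Mod squares: a ≡ -1495, b ≡ -11. Check v ∈ {∞, 2, 3, 5, 7, 11, 13, 17, 19, 23}.
v=11: a=11^4·(≡4), b=11^7·(≡7) mod 11; (4|11)=+1, (7|11)=-1; (−1)^{4·7·5}·(+1)^7·(-1)^4 = +1.
v=23: a=23^1·(≡1), b=23^2·(≡3) mod 23; (1|23)=+1, (3|23)=+1; (−1)^{1·2·11}·(+1)^2·(+1)^1 = +1.
v=5: a=5^3·(≡4), b=5^6·(≡1) mod 5; (4|5)=+1, (1|5)=+1; (−1)^{3·6·2}·(+1)^6·(+1)^3 = +1.
v=13: a=13^1·(≡5), b=13^2·(≡6) mod 13; (5|13)=-1, (6|13)=-1; (−1)^{1·2·6}·(-1)^2·(-1)^1 = -1.
v=17: a=17^0·(≡16), b=17^-2·(≡6) mod 17; (16|17)=+1, (6|17)=-1; (−1)^{0·-2·8}·(+1)^-2·(-1)^0 = +1.
v=2: v_2(a)=-8, v_2(b)=-2; units ≡ 1, 5 (mod 8); ε·ε+αω+βω = 0·0+-8·1+-2·0 ≡ 0  ⇒  (a,b)_2 = +1.
v=∞: -1495 < 0 and -11 < 0  ⇒  (a,b)_∞ = -1.
v=7: a=7^2·(≡3), b=7^4·(≡5) mod 7; (3|7)=-1, (5|7)=-1; (−1)^{2·4·3}·(-1)^4·(-1)^2 = +1.
v=19: a=19^0·(≡17), b=19^-2·(≡10) mod 19; (17|19)=+1, (10|19)=-1; (−1)^{0·-2·9}·(+1)^-2·(-1)^0 = +1.
v=3: a=3^-4·(≡2), b=3^-2·(≡1) mod 3; (2|3)=-1, (1|3)=+1; (−1)^{-4·-2·1}·(-1)^-2·(+1)^-4 = +1.
(-1495, -11 / ℚ) ramifies at {13, ∞}: a division algebra.

[13, inf]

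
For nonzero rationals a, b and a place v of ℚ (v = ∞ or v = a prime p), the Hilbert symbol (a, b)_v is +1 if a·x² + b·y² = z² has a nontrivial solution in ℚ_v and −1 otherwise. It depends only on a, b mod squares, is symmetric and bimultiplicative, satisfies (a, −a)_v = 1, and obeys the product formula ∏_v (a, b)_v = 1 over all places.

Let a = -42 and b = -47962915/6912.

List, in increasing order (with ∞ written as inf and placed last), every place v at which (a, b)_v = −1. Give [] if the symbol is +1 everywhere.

(a, b) ≡ (-42, -2145) mod (ℚ^×)²; places V = {2, 3, 5, 7, 11, 13, 37, ∞}.
(a,b)_∞: sgn(-42)=−, sgn(-2145)=−, so -1.
(a,b)_3: α=1, u≡1; β=-3, v≡2 (mod 3); (1|3)=+1, (2|3)=-1; sign (−1)^1·+1^-3·-1^1 = +1.
(a,b)_11: α=0, u≡2; β=1, v≡9 (mod 11); (2|11)=-1, (9|11)=+1; sign (−1)^0·-1^1·+1^0 = -1.
(a,b)_37: α=0, u≡32; β=2, v≡10 (mod 37); (32|37)=-1, (10|37)=+1; sign (−1)^0·-1^2·+1^0 = +1.
(a,b)_7: α=1, u≡1; β=2, v≡1 (mod 7); (1|7)=+1, (1|7)=+1; sign (−1)^0·+1^2·+1^1 = +1.
(a,b)_2: α=1, β=-8; u≡3, v≡7 (mod 8); ε(u)ε(v)=1·1, αω(v)=1·0, βω(u)=-8·1; sum ≡ 1  ⇒  -1.
(a,b)_5: α=0, u≡3; β=1, v≡1 (mod 5); (3|5)=-1, (1|5)=+1; sign (−1)^0·-1^1·+1^0 = -1.
(a,b)_13: α=0, u≡10; β=1, v≡4 (mod 13); (10|13)=+1, (4|13)=+1; sign (−1)^0·+1^1·+1^0 = +1.
(-42, -2145 / ℚ) ramifies at {2, 5, 11, ∞}: a division algebra.

[2, 5, 11, inf]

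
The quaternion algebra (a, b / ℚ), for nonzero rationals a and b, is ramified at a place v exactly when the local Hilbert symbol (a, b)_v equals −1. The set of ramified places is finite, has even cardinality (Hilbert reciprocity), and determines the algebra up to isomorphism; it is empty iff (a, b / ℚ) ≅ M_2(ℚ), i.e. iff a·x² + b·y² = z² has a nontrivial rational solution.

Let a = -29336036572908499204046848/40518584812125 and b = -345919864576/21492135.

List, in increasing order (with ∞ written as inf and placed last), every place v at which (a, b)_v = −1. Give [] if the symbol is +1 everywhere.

[3, 5, 17, 23, 37, inf]

(a, b) ≡ (-4123095, -5865) mod (ℚ^×)²; places V = {2, 3, 5, 7, 11, 13, 17, 19, 23, 37, ∞}.
(a,b)_19: α=-3, u≡15; β=-2, v≡5 (mod 19); (15|19)=-1, (5|19)=+1; sign (−1)^0·-1^-2·+1^-3 = +1.
(a,b)_17: α=3, u≡2; β=1, v≡14 (mod 17); (2|17)=+1, (14|17)=-1; sign (−1)^0·+1^1·-1^3 = -1.
(a,b)_2: α=18, β=8; u≡1, v≡7 (mod 8); ε(u)ε(v)=0·1, αω(v)=18·0, βω(u)=8·0; sum ≡ 0  ⇒  +1.
(a,b)_37: α=1, u≡27; β=0, v≡31 (mod 37); (27|37)=+1, (31|37)=-1; sign (−1)^0·+1^0·-1^1 = -1.
(a,b)_23: α=3, u≡7; β=1, v≡10 (mod 23); (7|23)=-1, (10|23)=-1; sign (−1)^1·-1^1·-1^3 = -1.
(a,b)_7: α=-4, u≡5; β=-2, v≡4 (mod 7); (5|7)=-1, (4|7)=+1; sign (−1)^0·-1^-2·+1^-4 = +1.
(a,b)_13: α=4, u≡7; β=4, v≡8 (mod 13); (7|13)=-1, (8|13)=-1; sign (−1)^0·-1^4·-1^4 = +1.
(a,b)_3: α=-9, u≡1; β=-5, v≡1 (mod 3); (1|3)=+1, (1|3)=+1; sign (−1)^1·+1^-5·+1^-9 = -1.
(a,b)_∞: sgn(-4123095)=−, sgn(-5865)=−, so -1.
(a,b)_11: α=6, u≡10; β=2, v≡4 (mod 11); (10|11)=-1, (4|11)=+1; sign (−1)^0·-1^2·+1^6 = +1.
(a,b)_5: α=-3, u≡1; β=-1, v≡2 (mod 5); (1|5)=+1, (2|5)=-1; sign (−1)^0·+1^-1·-1^-3 = -1.
|Ram(-4123095, -5865)| = 6, even; anisotropic at {3, 5, 17, 23, 37, ∞}.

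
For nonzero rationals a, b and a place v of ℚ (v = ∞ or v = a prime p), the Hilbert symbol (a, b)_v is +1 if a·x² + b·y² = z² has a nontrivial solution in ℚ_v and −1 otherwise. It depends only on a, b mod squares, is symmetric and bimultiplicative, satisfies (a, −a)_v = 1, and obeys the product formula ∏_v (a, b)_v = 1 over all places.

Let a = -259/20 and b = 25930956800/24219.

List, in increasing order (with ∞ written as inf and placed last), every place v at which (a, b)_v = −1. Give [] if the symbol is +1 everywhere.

[5, 7, 13, 17]

(a, b) ≡ (-1295, 96577) mod (ℚ^×)²; places V = {2, 3, 5, 7, 13, 17, 19, 23, 37, ∞}.
(a,b)_19: α=0, u≡7; β=1, v≡15 (mod 19); (7|19)=+1, (15|19)=-1; sign (−1)^0·+1^1·-1^0 = +1.
(a,b)_3: α=0, u≡1; β=-4, v≡1 (mod 3); (1|3)=+1, (1|3)=+1; sign (−1)^0·+1^-4·+1^0 = +1.
(a,b)_17: α=0, u≡10; β=1, v≡11 (mod 17); (10|17)=-1, (11|17)=-1; sign (−1)^0·-1^1·-1^0 = -1.
(a,b)_5: α=-1, u≡4; β=2, v≡3 (mod 5); (4|5)=+1, (3|5)=-1; sign (−1)^0·+1^2·-1^-1 = -1.
(a,b)_23: α=0, u≡2; β=-1, v≡3 (mod 23); (2|23)=+1, (3|23)=+1; sign (−1)^0·+1^-1·+1^0 = +1.
(a,b)_7: α=1, u≡2; β=2, v≡6 (mod 7); (2|7)=+1, (6|7)=-1; sign (−1)^0·+1^2·-1^1 = -1.
(a,b)_∞: sgn(-1295)=−, sgn(96577)=+, so +1.
(a,b)_2: α=-2, β=16; u≡1, v≡1 (mod 8); ε(u)ε(v)=0·0, αω(v)=-2·0, βω(u)=16·0; sum ≡ 0  ⇒  +1.
(a,b)_37: α=1, u≡20; β=0, v≡4 (mod 37); (20|37)=-1, (4|37)=+1; sign (−1)^0·-1^0·+1^1 = +1.
(a,b)_13: α=0, u≡2; β=-1, v≡2 (mod 13); (2|13)=-1, (2|13)=-1; sign (−1)^0·-1^-1·-1^0 = -1.
Ram(-1295, 96577) = {5, 7, 13, 17}; no ℚ_5-point on the conic.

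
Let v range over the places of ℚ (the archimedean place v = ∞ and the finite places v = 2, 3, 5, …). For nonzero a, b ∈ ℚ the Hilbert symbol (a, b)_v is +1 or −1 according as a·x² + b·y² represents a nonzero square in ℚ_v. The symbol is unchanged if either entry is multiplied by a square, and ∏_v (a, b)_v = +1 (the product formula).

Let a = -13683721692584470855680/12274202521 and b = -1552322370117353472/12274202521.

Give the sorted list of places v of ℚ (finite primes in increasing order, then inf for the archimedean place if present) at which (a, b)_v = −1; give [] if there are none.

(a, b) ≡ (-5879605, -667) mod (ℚ^×)²; places V = {2, 3, 5, 7, 11, 17, 19, 23, 29, 41, 43, 47, ∞}.
(a,b)_41: α=1, u≡14; β=0, v≡26 (mod 41); (14|41)=-1, (26|41)=-1; sign (−1)^0·-1^0·-1^1 = -1.
(a,b)_29: α=1, u≡6; β=1, v≡23 (mod 29); (6|29)=+1, (23|29)=+1; sign (−1)^0·+1^1·+1^1 = +1.
(a,b)_11: α=2, u≡5; β=2, v≡4 (mod 11); (5|11)=+1, (4|11)=+1; sign (−1)^0·+1^2·+1^2 = +1.
(a,b)_23: α=1, u≡15; β=1, v≡14 (mod 23); (15|23)=-1, (14|23)=-1; sign (−1)^1·-1^1·-1^1 = -1.
(a,b)_43: α=1, u≡37; β=0, v≡35 (mod 43); (37|43)=-1, (35|43)=+1; sign (−1)^0·-1^0·+1^1 = +1.
(a,b)_47: α=2, u≡8; β=2, v≡22 (mod 47); (8|47)=+1, (22|47)=-1; sign (−1)^0·+1^2·-1^2 = +1.
(a,b)_7: α=-6, u≡5; β=-6, v≡6 (mod 7); (5|7)=-1, (6|7)=-1; sign (−1)^0·-1^-6·-1^-6 = +1.
(a,b)_∞: sgn(-5879605)=−, sgn(-667)=−, so -1.
(a,b)_5: α=1, u≡4; β=0, v≡3 (mod 5); (4|5)=+1, (3|5)=-1; sign (−1)^0·+1^0·-1^1 = -1.
(a,b)_17: α=-2, u≡2; β=-2, v≡4 (mod 17); (2|17)=+1, (4|17)=+1; sign (−1)^0·+1^-2·+1^-2 = +1.
(a,b)_19: α=-2, u≡15; β=-2, v≡4 (mod 19); (15|19)=-1, (4|19)=+1; sign (−1)^0·-1^-2·+1^-2 = +1.
(a,b)_2: α=14, β=14; u≡3, v≡5 (mod 8); ε(u)ε(v)=1·0, αω(v)=14·1, βω(u)=14·1; sum ≡ 0  ⇒  +1.
(a,b)_3: α=12, u≡2; β=12, v≡2 (mod 3); (2|3)=-1, (2|3)=-1; sign (−1)^0·-1^12·-1^12 = +1.
Ram(-5879605, -667) = {5, 23, 41, ∞}; no ℚ_5-point on the conic.

[5, 23, 41, inf]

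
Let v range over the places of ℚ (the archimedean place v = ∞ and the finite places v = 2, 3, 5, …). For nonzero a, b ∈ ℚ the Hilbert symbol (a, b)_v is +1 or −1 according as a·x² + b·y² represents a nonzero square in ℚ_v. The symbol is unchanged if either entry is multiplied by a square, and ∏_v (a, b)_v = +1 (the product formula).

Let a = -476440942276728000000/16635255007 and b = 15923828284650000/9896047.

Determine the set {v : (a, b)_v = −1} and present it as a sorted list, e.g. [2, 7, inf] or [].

[2, 13]

Mod squares: a ≡ -34034, b ≡ 455. Check v ∈ {∞, 2, 3, 5, 7, 11, 13, 17, 29, 31, 41}.
v=2: v_2(a)=9, v_2(b)=4; units ≡ 7, 7 (mod 8); ε·ε+αω+βω = 1·1+9·0+4·0 ≡ 1  ⇒  (a,b)_2 = -1.
v=∞: -34034 < 0 and 455 > 0  ⇒  (a,b)_∞ = +1.
v=11: a=11^3·(≡8), b=11^2·(≡9) mod 11; (8|11)=-1, (9|11)=+1; (−1)^{3·2·5}·(-1)^2·(+1)^3 = +1.
v=13: a=13^1·(≡11), b=13^1·(≡3) mod 13; (11|13)=-1, (3|13)=+1; (−1)^{1·1·6}·(-1)^1·(+1)^1 = -1.
v=3: a=3^6·(≡1), b=3^6·(≡2) mod 3; (1|3)=+1, (2|3)=-1; (−1)^{6·6·1}·(+1)^6·(-1)^6 = +1.
v=41: a=41^-4·(≡33), b=41^-2·(≡32) mod 41; (33|41)=+1, (32|41)=+1; (−1)^{-4·-2·20}·(+1)^-2·(+1)^-4 = +1.
v=5: a=5^6·(≡4), b=5^5·(≡4) mod 5; (4|5)=+1, (4|5)=+1; (−1)^{6·5·2}·(+1)^5·(+1)^6 = +1.
v=31: a=31^2·(≡18), b=31^2·(≡12) mod 31; (18|31)=+1, (12|31)=-1; (−1)^{2·2·15}·(+1)^2·(-1)^2 = +1.
v=29: a=29^-2·(≡10), b=29^-2·(≡6) mod 29; (10|29)=-1, (6|29)=+1; (−1)^{-2·-2·14}·(-1)^-2·(+1)^-2 = +1.
v=17: a=17^3·(≡13), b=17^2·(≡1) mod 17; (13|17)=+1, (1|17)=+1; (−1)^{3·2·8}·(+1)^2·(+1)^3 = +1.
v=7: a=7^-1·(≡5), b=7^-1·(≡1) mod 7; (5|7)=-1, (1|7)=+1; (−1)^{-1·-1·3}·(-1)^-1·(+1)^-1 = +1.
(-34034, 455 / ℚ) ramifies at {2, 13}: a division algebra.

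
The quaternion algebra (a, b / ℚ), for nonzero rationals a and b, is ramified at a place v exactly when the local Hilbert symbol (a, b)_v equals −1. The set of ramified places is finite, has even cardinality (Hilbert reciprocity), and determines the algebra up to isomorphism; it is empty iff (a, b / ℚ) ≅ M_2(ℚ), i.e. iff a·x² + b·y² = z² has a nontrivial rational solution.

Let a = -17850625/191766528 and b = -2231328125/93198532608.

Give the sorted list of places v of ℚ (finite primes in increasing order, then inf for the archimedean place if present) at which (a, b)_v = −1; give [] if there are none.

[5, inf]

Mod squares: a ≡ -2, b ≡ -15. Check v ∈ {∞, 2, 3, 5, 13, 17}.
v=13: a=13^4·(≡5), b=13^4·(≡8) mod 13; (5|13)=-1, (8|13)=-1; (−1)^{4·4·6}·(-1)^4·(-1)^4 = +1.
v=17: a=17^-2·(≡9), b=17^-2·(≡2) mod 17; (9|17)=+1, (2|17)=+1; (−1)^{-2·-2·8}·(+1)^-2·(+1)^-2 = +1.
v=5: a=5^4·(≡3), b=5^7·(≡3) mod 5; (3|5)=-1, (3|5)=-1; (−1)^{4·7·2}·(-1)^7·(-1)^4 = -1.
v=2: v_2(a)=-13, v_2(b)=-14; units ≡ 7, 1 (mod 8); ε·ε+αω+βω = 1·0+-13·0+-14·0 ≡ 0  ⇒  (a,b)_2 = +1.
v=∞: -2 < 0 and -15 < 0  ⇒  (a,b)_∞ = -1.
v=3: a=3^-4·(≡1), b=3^-9·(≡1) mod 3; (1|3)=+1, (1|3)=+1; (−1)^{-4·-9·1}·(+1)^-9·(+1)^-4 = +1.
Ram(-2, -15) = {5, ∞}; no ℚ_5-point on the conic.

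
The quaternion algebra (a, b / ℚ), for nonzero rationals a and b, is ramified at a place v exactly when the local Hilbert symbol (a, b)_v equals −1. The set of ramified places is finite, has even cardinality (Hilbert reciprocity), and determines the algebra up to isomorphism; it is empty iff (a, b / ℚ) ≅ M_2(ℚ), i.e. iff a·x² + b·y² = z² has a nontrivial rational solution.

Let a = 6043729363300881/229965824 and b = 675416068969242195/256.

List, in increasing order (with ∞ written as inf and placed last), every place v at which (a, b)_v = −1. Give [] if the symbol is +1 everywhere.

[7, 29]

Mod squares: a ≡ 1189, b ≡ 18185755. Check v ∈ {∞, 2, 3, 5, 7, 11, 19, 23, 29, 41}.
v=41: a=41^1·(≡3), b=41^1·(≡28) mod 41; (3|41)=-1, (28|41)=-1; (−1)^{1·1·20}·(-1)^1·(-1)^1 = +1.
v=2: v_2(a)=-16, v_2(b)=-8; units ≡ 5, 3 (mod 8); ε·ε+αω+βω = 0·1+-16·1+-8·1 ≡ 0  ⇒  (a,b)_2 = +1.
v=23: a=23^2·(≡6), b=23^3·(≡14) mod 23; (6|23)=+1, (14|23)=-1; (−1)^{2·3·11}·(+1)^3·(-1)^2 = +1.
v=7: a=7^6·(≡6), b=7^5·(≡5) mod 7; (6|7)=-1, (5|7)=-1; (−1)^{6·5·3}·(-1)^5·(-1)^6 = -1.
v=19: a=19^2·(≡17), b=19^3·(≡1) mod 19; (17|19)=+1, (1|19)=+1; (−1)^{2·3·9}·(+1)^3·(+1)^2 = +1.
v=11: a=11^-2·(≡4), b=11^0·(≡4) mod 11; (4|11)=+1, (4|11)=+1; (−1)^{-2·0·5}·(+1)^0·(+1)^-2 = +1.
v=29: a=29^-1·(≡15), b=29^1·(≡23) mod 29; (15|29)=-1, (23|29)=+1; (−1)^{-1·1·14}·(-1)^1·(+1)^-1 = -1.
v=5: a=5^0·(≡4), b=5^1·(≡4) mod 5; (4|5)=+1, (4|5)=+1; (−1)^{0·1·2}·(+1)^1·(+1)^0 = +1.
v=∞: 1189 > 0 and 18185755 > 0  ⇒  (a,b)_∞ = +1.
v=3: a=3^8·(≡1), b=3^4·(≡1) mod 3; (1|3)=+1, (1|3)=+1; (−1)^{8·4·1}·(+1)^4·(+1)^8 = +1.
Ram(1189, 18185755) = {7, 29}; no ℚ_7-point on the conic.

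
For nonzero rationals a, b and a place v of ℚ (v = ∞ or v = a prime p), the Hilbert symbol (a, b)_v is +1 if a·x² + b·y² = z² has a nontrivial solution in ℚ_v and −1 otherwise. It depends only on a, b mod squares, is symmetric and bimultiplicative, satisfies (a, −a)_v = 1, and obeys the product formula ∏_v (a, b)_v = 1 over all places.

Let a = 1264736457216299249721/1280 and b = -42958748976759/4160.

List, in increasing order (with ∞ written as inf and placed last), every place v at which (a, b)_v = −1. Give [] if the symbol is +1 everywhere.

[3, 5, 7, 17]

(a, b) ≡ (2805, -7735) mod (ℚ^×)²; places V = {2, 3, 5, 7, 11, 13, 17, ∞}.
(a,b)_13: α=0, u≡1; β=-1, v≡1 (mod 13); (1|13)=+1, (1|13)=+1; sign (−1)^0·+1^-1·+1^0 = +1.
(a,b)_17: α=7, u≡7; β=5, v≡1 (mod 17); (7|17)=-1, (1|17)=+1; sign (−1)^0·-1^5·+1^7 = -1.
(a,b)_7: α=6, u≡3; β=3, v≡2 (mod 7); (3|7)=-1, (2|7)=+1; sign (−1)^0·-1^3·+1^6 = -1.
(a,b)_5: α=-1, u≡1; β=-1, v≡3 (mod 5); (1|5)=+1, (3|5)=-1; sign (−1)^0·+1^-1·-1^-1 = -1.
(a,b)_∞: sgn(2805)=+, sgn(-7735)=−, so +1.
(a,b)_2: α=-8, β=-6; u≡5, v≡1 (mod 8); ε(u)ε(v)=0·0, αω(v)=-8·0, βω(u)=-6·1; sum ≡ 0  ⇒  +1.
(a,b)_11: α=3, u≡10; β=2, v≡3 (mod 11); (10|11)=-1, (3|11)=+1; sign (−1)^0·-1^2·+1^3 = +1.
(a,b)_3: α=9, u≡2; β=6, v≡2 (mod 3); (2|3)=-1, (2|3)=-1; sign (−1)^0·-1^6·-1^9 = -1.
(2805, -7735 / ℚ) ramifies at {3, 5, 7, 17}: a division algebra.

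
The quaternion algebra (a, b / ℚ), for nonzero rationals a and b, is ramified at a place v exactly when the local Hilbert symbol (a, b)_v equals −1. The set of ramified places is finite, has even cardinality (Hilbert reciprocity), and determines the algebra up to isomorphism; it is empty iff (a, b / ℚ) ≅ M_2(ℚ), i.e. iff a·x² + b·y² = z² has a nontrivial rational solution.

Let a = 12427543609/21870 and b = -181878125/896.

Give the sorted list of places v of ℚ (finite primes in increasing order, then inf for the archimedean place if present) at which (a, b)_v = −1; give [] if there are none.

[2, 3, 7, 13]

(a, b) ≡ (14430, -33670) mod (ℚ^×)²; places V = {2, 3, 5, 7, 11, 13, 17, 23, 37, ∞}.
(a,b)_5: α=-1, u≡1; β=5, v≡4 (mod 5); (1|5)=+1, (4|5)=+1; sign (−1)^0·+1^5·+1^-1 = +1.
(a,b)_7: α=0, u≡6; β=-1, v≡6 (mod 7); (6|7)=-1, (6|7)=-1; sign (−1)^0·-1^-1·-1^0 = -1.
(a,b)_37: α=1, u≡23; β=1, v≡29 (mod 37); (23|37)=-1, (29|37)=-1; sign (−1)^0·-1^1·-1^1 = +1.
(a,b)_13: α=3, u≡6; β=1, v≡12 (mod 13); (6|13)=-1, (12|13)=+1; sign (−1)^0·-1^1·+1^3 = -1.
(a,b)_2: α=-1, β=-7; u≡7, v≡5 (mod 8); ε(u)ε(v)=1·0, αω(v)=-1·1, βω(u)=-7·0; sum ≡ 1  ⇒  -1.
(a,b)_23: α=2, u≡8; β=0, v≡13 (mod 23); (8|23)=+1, (13|23)=+1; sign (−1)^0·+1^0·+1^2 = +1.
(a,b)_17: α=2, u≡3; β=0, v≡11 (mod 17); (3|17)=-1, (11|17)=-1; sign (−1)^0·-1^0·-1^2 = +1.
(a,b)_∞: sgn(14430)=+, sgn(-33670)=−, so +1.
(a,b)_3: α=-7, u≡1; β=0, v≡2 (mod 3); (1|3)=+1, (2|3)=-1; sign (−1)^0·+1^0·-1^-7 = -1.
(a,b)_11: α=0, u≡4; β=2, v≡5 (mod 11); (4|11)=+1, (5|11)=+1; sign (−1)^0·+1^2·+1^0 = +1.
Ram(14430, -33670) = {2, 3, 7, 13}; no ℚ_2-point on the conic.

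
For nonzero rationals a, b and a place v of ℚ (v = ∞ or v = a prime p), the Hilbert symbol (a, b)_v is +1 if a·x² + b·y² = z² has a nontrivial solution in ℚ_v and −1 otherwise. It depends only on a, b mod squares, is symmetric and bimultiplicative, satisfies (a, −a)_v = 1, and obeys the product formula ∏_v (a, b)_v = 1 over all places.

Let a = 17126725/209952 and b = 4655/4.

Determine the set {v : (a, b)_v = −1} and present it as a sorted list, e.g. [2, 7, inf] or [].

Mod squares: a ≡ 27962, b ≡ 95. Check v ∈ {∞, 2, 3, 5, 7, 11, 19, 31, 41}.
v=11: a=11^1·(≡4), b=11^0·(≡6) mod 11; (4|11)=+1, (6|11)=-1; (−1)^{1·0·5}·(+1)^0·(-1)^1 = -1.
v=19: a=19^0·(≡15), b=19^1·(≡9) mod 19; (15|19)=-1, (9|19)=+1; (−1)^{0·1·9}·(-1)^1·(+1)^0 = -1.
v=2: v_2(a)=-5, v_2(b)=-2; units ≡ 5, 7 (mod 8); ε·ε+αω+βω = 0·1+-5·0+-2·1 ≡ 0  ⇒  (a,b)_2 = +1.
v=3: a=3^-8·(≡2), b=3^0·(≡2) mod 3; (2|3)=-1, (2|3)=-1; (−1)^{-8·0·1}·(-1)^0·(-1)^-8 = +1.
v=∞: 27962 > 0 and 95 > 0  ⇒  (a,b)_∞ = +1.
v=5: a=5^2·(≡2), b=5^1·(≡4) mod 5; (2|5)=-1, (4|5)=+1; (−1)^{2·1·2}·(-1)^1·(+1)^2 = -1.
v=7: a=7^2·(≡1), b=7^2·(≡1) mod 7; (1|7)=+1, (1|7)=+1; (−1)^{2·2·3}·(+1)^2·(+1)^2 = +1.
v=31: a=31^1·(≡26), b=31^0·(≡9) mod 31; (26|31)=-1, (9|31)=+1; (−1)^{1·0·15}·(-1)^0·(+1)^1 = +1.
v=41: a=41^1·(≡30), b=41^0·(≡26) mod 41; (30|41)=-1, (26|41)=-1; (−1)^{1·0·20}·(-1)^0·(-1)^1 = -1.
Ram(27962, 95) = {5, 11, 19, 41}; no ℚ_5-point on the conic.

[5, 11, 19, 41]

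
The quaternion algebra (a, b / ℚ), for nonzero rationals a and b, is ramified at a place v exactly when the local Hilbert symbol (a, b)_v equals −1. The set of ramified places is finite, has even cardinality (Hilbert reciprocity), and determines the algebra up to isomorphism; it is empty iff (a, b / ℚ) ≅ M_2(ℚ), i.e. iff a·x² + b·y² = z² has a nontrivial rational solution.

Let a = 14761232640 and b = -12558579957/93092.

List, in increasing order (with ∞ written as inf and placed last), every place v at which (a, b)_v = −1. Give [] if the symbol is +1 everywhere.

[11, 17]

Mod squares: a ≡ 385, b ≡ -1309. Check v ∈ {∞, 2, 3, 5, 7, 11, 17, 37, 43}.
v=5: a=5^1·(≡3), b=5^0·(≡4) mod 5; (3|5)=-1, (4|5)=+1; (−1)^{1·0·2}·(-1)^0·(+1)^1 = +1.
v=11: a=11^1·(≡2), b=11^3·(≡10) mod 11; (2|11)=-1, (10|11)=-1; (−1)^{1·3·5}·(-1)^3·(-1)^1 = -1.
v=43: a=43^2·(≡23), b=43^2·(≡38) mod 43; (23|43)=+1, (38|43)=+1; (−1)^{2·2·21}·(+1)^2·(+1)^2 = +1.
v=3: a=3^4·(≡1), b=3^6·(≡2) mod 3; (1|3)=+1, (2|3)=-1; (−1)^{4·6·1}·(+1)^6·(-1)^4 = +1.
v=17: a=17^0·(≡6), b=17^-1·(≡13) mod 17; (6|17)=-1, (13|17)=+1; (−1)^{0·-1·8}·(-1)^-1·(+1)^0 = -1.
v=∞: 385 > 0 and -1309 < 0  ⇒  (a,b)_∞ = +1.
v=7: a=7^1·(≡5), b=7^1·(≡1) mod 7; (5|7)=-1, (1|7)=+1; (−1)^{1·1·3}·(-1)^1·(+1)^1 = +1.
v=37: a=37^0·(≡19), b=37^-2·(≡18) mod 37; (19|37)=-1, (18|37)=-1; (−1)^{0·-2·18}·(-1)^-2·(-1)^0 = +1.
v=2: v_2(a)=8, v_2(b)=-2; units ≡ 1, 3 (mod 8); ε·ε+αω+βω = 0·1+8·1+-2·0 ≡ 0  ⇒  (a,b)_2 = +1.
|Ram(385, -1309)| = 2, even; anisotropic at {11, 17}.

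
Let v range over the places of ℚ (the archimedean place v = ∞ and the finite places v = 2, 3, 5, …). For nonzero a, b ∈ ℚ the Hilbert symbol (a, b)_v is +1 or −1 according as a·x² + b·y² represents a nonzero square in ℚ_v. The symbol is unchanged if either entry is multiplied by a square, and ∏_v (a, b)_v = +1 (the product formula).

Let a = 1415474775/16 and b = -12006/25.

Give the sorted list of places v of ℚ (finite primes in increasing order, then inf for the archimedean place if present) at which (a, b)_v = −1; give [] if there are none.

(a, b) ≡ (6290999, -1334) mod (ℚ^×)²; places V = {2, 3, 5, 11, 13, 23, 29, 37, 41, ∞}.
(a,b)_37: α=1, u≡30; β=0, v≡20 (mod 37); (30|37)=+1, (20|37)=-1; sign (−1)^0·+1^0·-1^1 = -1.
(a,b)_41: α=1, u≡11; β=0, v≡38 (mod 41); (11|41)=-1, (38|41)=-1; sign (−1)^0·-1^0·-1^1 = -1.
(a,b)_29: α=1, u≡26; β=1, v≡2 (mod 29); (26|29)=-1, (2|29)=-1; sign (−1)^0·-1^1·-1^1 = +1.
(a,b)_23: α=0, u≡18; β=1, v≡15 (mod 23); (18|23)=+1, (15|23)=-1; sign (−1)^0·+1^1·-1^0 = +1.
(a,b)_5: α=2, u≡1; β=-2, v≡4 (mod 5); (1|5)=+1, (4|5)=+1; sign (−1)^0·+1^-2·+1^2 = +1.
(a,b)_2: α=-4, β=1; u≡7, v≡5 (mod 8); ε(u)ε(v)=1·0, αω(v)=-4·1, βω(u)=1·0; sum ≡ 0  ⇒  +1.
(a,b)_11: α=1, u≡8; β=0, v≡2 (mod 11); (8|11)=-1, (2|11)=-1; sign (−1)^0·-1^0·-1^1 = -1.
(a,b)_3: α=2, u≡2; β=2, v≡1 (mod 3); (2|3)=-1, (1|3)=+1; sign (−1)^0·-1^2·+1^2 = +1.
(a,b)_∞: sgn(6290999)=+, sgn(-1334)=−, so +1.
(a,b)_13: α=1, u≡6; β=0, v≡7 (mod 13); (6|13)=-1, (7|13)=-1; sign (−1)^0·-1^0·-1^1 = -1.
Ram(6290999, -1334) = {11, 13, 37, 41}; no ℚ_11-point on the conic.

[11, 13, 37, 41]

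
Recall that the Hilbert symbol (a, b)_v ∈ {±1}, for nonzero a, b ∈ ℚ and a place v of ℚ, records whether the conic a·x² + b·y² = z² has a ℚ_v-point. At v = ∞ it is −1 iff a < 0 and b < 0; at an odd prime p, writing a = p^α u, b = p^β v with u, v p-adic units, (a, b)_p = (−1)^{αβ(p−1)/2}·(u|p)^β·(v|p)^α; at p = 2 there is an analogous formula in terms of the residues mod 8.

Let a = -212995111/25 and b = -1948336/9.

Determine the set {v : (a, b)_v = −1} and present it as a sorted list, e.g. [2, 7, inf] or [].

(a, b) ≡ (-88711, -121771) mod (ℚ^×)²; places V = {2, 3, 5, 7, 13, 17, 19, 23, 29, ∞}.
(a,b)_23: α=1, u≡20; β=0, v≡7 (mod 23); (20|23)=-1, (7|23)=-1; sign (−1)^0·-1^0·-1^1 = -1.
(a,b)_2: α=0, β=4; u≡1, v≡5 (mod 8); ε(u)ε(v)=0·0, αω(v)=0·1, βω(u)=4·0; sum ≡ 0  ⇒  +1.
(a,b)_13: α=0, u≡4; β=1, v≡2 (mod 13); (4|13)=+1, (2|13)=-1; sign (−1)^0·+1^1·-1^0 = +1.
(a,b)_7: α=5, u≡1; β=0, v≡1 (mod 7); (1|7)=+1, (1|7)=+1; sign (−1)^0·+1^0·+1^5 = +1.
(a,b)_5: α=-2, u≡4; β=0, v≡1 (mod 5); (4|5)=+1, (1|5)=+1; sign (−1)^0·+1^0·+1^-2 = +1.
(a,b)_19: α=1, u≡9; β=1, v≡2 (mod 19); (9|19)=+1, (2|19)=-1; sign (−1)^1·+1^1·-1^1 = +1.
(a,b)_3: α=0, u≡2; β=-2, v≡2 (mod 3); (2|3)=-1, (2|3)=-1; sign (−1)^0·-1^-2·-1^0 = +1.
(a,b)_17: α=0, u≡6; β=1, v≡12 (mod 17); (6|17)=-1, (12|17)=-1; sign (−1)^0·-1^1·-1^0 = -1.
(a,b)_∞: sgn(-88711)=−, sgn(-121771)=−, so -1.
(a,b)_29: α=1, u≡8; β=1, v≡1 (mod 29); (8|29)=-1, (1|29)=+1; sign (−1)^0·-1^1·+1^1 = -1.
Ram(-88711, -121771) = {17, 23, 29, ∞}; no ℚ_17-point on the conic.

[17, 23, 29, inf]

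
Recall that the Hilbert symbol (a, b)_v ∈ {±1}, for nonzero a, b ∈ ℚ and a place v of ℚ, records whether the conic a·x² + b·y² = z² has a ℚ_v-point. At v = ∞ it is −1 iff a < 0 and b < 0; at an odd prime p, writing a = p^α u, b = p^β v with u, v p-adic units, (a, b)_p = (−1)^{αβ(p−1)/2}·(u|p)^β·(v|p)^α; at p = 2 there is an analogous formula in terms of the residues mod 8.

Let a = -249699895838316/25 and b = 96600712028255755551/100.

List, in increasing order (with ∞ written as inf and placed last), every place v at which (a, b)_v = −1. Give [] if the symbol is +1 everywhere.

(a, b) ≡ (-259, 7511) mod (ℚ^×)²; places V = {2, 3, 5, 7, 11, 19, 29, 37, ∞}.
(a,b)_37: α=1, u≡3; β=1, v≡29 (mod 37); (3|37)=+1, (29|37)=-1; sign (−1)^0·+1^1·-1^1 = -1.
(a,b)_2: α=2, β=-2; u≡5, v≡7 (mod 8); ε(u)ε(v)=0·1, αω(v)=2·0, βω(u)=-2·1; sum ≡ 0  ⇒  +1.
(a,b)_19: α=2, u≡11; β=2, v≡7 (mod 19); (11|19)=+1, (7|19)=+1; sign (−1)^0·+1^2·+1^2 = +1.
(a,b)_∞: sgn(-259)=−, sgn(7511)=+, so +1.
(a,b)_3: α=8, u≡2; β=10, v≡2 (mod 3); (2|3)=-1, (2|3)=-1; sign (−1)^0·-1^10·-1^8 = +1.
(a,b)_11: α=2, u≡4; β=4, v≡1 (mod 11); (4|11)=+1, (1|11)=+1; sign (−1)^0·+1^4·+1^2 = +1.
(a,b)_29: α=2, u≡18; β=3, v≡17 (mod 29); (18|29)=-1, (17|29)=-1; sign (−1)^0·-1^3·-1^2 = -1.
(a,b)_5: α=-2, u≡4; β=-2, v≡4 (mod 5); (4|5)=+1, (4|5)=+1; sign (−1)^0·+1^-2·+1^-2 = +1.
(a,b)_7: α=1, u≡3; β=3, v≡1 (mod 7); (3|7)=-1, (1|7)=+1; sign (−1)^1·-1^3·+1^1 = +1.
|Ram(-259, 7511)| = 2, even; anisotropic at {29, 37}.

[29, 37]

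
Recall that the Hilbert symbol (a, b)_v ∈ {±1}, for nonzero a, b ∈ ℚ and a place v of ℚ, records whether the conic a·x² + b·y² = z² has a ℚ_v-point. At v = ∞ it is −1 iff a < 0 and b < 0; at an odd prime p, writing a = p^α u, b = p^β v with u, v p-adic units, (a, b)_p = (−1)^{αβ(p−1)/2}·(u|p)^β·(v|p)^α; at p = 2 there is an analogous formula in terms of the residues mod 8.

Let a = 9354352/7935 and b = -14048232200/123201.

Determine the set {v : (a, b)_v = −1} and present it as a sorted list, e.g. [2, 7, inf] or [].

[5, 7]

Mod squares: a ≡ 105, b ≡ -2. Check v ∈ {∞, 2, 3, 5, 7, 13, 17, 23, 29}.
v=3: a=3^-1·(≡2), b=3^-6·(≡1) mod 3; (2|3)=-1, (1|3)=+1; (−1)^{-1·-6·1}·(-1)^-6·(+1)^-1 = +1.
v=23: a=23^-2·(≡3), b=23^0·(≡10) mod 23; (3|23)=+1, (10|23)=-1; (−1)^{-2·0·11}·(+1)^0·(-1)^-2 = +1.
v=2: v_2(a)=4, v_2(b)=3; units ≡ 1, 7 (mod 8); ε·ε+αω+βω = 0·1+4·0+3·0 ≡ 0  ⇒  (a,b)_2 = +1.
v=29: a=29^0·(≡3), b=29^2·(≡10) mod 29; (3|29)=-1, (10|29)=-1; (−1)^{0·2·14}·(-1)^2·(-1)^0 = +1.
v=7: a=7^1·(≡2), b=7^0·(≡5) mod 7; (2|7)=+1, (5|7)=-1; (−1)^{1·0·3}·(+1)^0·(-1)^1 = -1.
v=17: a=17^4·(≡6), b=17^4·(≡16) mod 17; (6|17)=-1, (16|17)=+1; (−1)^{4·4·8}·(-1)^4·(+1)^4 = +1.
v=13: a=13^0·(≡4), b=13^-2·(≡11) mod 13; (4|13)=+1, (11|13)=-1; (−1)^{0·-2·6}·(+1)^-2·(-1)^0 = +1.
v=∞: 105 > 0 and -2 < 0  ⇒  (a,b)_∞ = +1.
v=5: a=5^-1·(≡1), b=5^2·(≡2) mod 5; (1|5)=+1, (2|5)=-1; (−1)^{-1·2·2}·(+1)^2·(-1)^-1 = -1.
Ram(105, -2) = {5, 7}; no ℚ_5-point on the conic.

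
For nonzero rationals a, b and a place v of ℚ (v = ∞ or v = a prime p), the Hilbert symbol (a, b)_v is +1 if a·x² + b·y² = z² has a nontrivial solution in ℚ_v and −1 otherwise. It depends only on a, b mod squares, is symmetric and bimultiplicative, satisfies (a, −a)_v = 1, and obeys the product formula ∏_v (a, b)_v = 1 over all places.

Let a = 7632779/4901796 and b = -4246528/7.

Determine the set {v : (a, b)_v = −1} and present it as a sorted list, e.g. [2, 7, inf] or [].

(a, b) ≡ (11, -29029) mod (ℚ^×)²; places V = {2, 3, 7, 11, 13, 17, 29, 41, ∞}.
(a,b)_17: α=2, u≡7; β=0, v≡3 (mod 17); (7|17)=-1, (3|17)=-1; sign (−1)^0·-1^0·-1^2 = +1.
(a,b)_13: α=0, u≡8; β=1, v≡3 (mod 13); (8|13)=-1, (3|13)=+1; sign (−1)^0·-1^1·+1^0 = -1.
(a,b)_2: α=-2, β=10; u≡3, v≡3 (mod 8); ε(u)ε(v)=1·1, αω(v)=-2·1, βω(u)=10·1; sum ≡ 1  ⇒  -1.
(a,b)_7: α=4, u≡2; β=-1, v≡1 (mod 7); (2|7)=+1, (1|7)=+1; sign (−1)^0·+1^-1·+1^4 = +1.
(a,b)_∞: sgn(11)=+, sgn(-29029)=−, so +1.
(a,b)_29: α=0, u≡14; β=1, v≡15 (mod 29); (14|29)=-1, (15|29)=-1; sign (−1)^0·-1^1·-1^0 = -1.
(a,b)_3: α=-6, u≡2; β=0, v≡2 (mod 3); (2|3)=-1, (2|3)=-1; sign (−1)^0·-1^0·-1^-6 = +1.
(a,b)_11: α=1, u≡1; β=1, v≡9 (mod 11); (1|11)=+1, (9|11)=+1; sign (−1)^1·+1^1·+1^1 = -1.
(a,b)_41: α=-2, u≡11; β=0, v≡36 (mod 41); (11|41)=-1, (36|41)=+1; sign (−1)^0·-1^0·+1^-2 = +1.
Ram(11, -29029) = {2, 11, 13, 29}; no ℚ_2-point on the conic.

[2, 11, 13, 29]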